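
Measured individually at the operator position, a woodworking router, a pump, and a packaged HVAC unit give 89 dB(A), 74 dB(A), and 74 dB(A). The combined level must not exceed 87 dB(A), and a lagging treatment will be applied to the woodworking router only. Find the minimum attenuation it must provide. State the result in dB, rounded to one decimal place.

2.5 dB

The untreated sources together contribute 10^(74/10) + 10^(74/10) = 5.024e+07, i.e. 77.01 dB(A).
The limit corresponds to 10^(87/10) = 5.012e+08; subtracting the fixed part leaves 4.509e+08 for the woodworking router, i.e. 86.54 dB(A).
So the woodworking router must be reduced from 89 to 86.54 dB(A): IL = 2.46 dB.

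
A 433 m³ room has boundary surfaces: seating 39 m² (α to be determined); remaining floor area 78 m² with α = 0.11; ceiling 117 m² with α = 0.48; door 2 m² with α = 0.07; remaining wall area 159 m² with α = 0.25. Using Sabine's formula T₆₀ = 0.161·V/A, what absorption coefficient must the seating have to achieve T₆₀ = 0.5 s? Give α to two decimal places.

0.89

Required total absorption A = 0.161·433/0.5 = 139.43 m².
Absorption from the other surfaces = 78·0.11 + 117·0.48 + 2·0.07 + 159·0.25 = 104.63 m², so the seating must supply 34.80 m² over 39 m².
α = 34.80/39 = 0.892.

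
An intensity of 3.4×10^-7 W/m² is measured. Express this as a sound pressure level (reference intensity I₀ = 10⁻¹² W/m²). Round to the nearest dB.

55 dB

Dividing by I₀ shifts the exponent by 12: I/I₀ = 3.4×10^5.
L = 10·(0.5315 + 5) = 55.31 dB.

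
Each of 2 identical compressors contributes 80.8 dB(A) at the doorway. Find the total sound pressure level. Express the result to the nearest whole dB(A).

N identical incoherent sources raise the level by 10·log₁₀ N.
L_total = 80.8 + 10·log₁₀(2) = 80.8 + 3.010 = 83.81 dB(A).

84 dB(A)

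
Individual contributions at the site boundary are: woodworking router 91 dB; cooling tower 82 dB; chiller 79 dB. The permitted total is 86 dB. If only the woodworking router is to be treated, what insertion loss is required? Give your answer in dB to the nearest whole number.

9 dB

The untreated sources together contribute 10^(82/10) + 10^(79/10) = 2.379e+08, i.e. 83.76 dB.
To meet 86 dB overall, the treated woodworking router may contribute at most 10^(86/10) − 2.379e+08 = 1.602e+08, i.e. 82.05 dB.
So the woodworking router must be reduced from 91 to 82.05 dB: IL = 8.95 dB.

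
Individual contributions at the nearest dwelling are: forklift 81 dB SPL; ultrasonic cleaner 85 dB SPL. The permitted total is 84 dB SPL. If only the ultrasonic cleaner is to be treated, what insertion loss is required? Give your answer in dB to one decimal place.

4.0 dB

Fixed contribution from the other source: Σ 10^(L/10) = 10^(81/10) = 1.259e+08 (81.00 dB SPL).
The limit corresponds to 10^(84/10) = 2.512e+08; subtracting the fixed part leaves 1.253e+08 for the ultrasonic cleaner, i.e. 80.98 dB SPL.
Required insertion loss = 85 − 80.98 = 4.02 dB.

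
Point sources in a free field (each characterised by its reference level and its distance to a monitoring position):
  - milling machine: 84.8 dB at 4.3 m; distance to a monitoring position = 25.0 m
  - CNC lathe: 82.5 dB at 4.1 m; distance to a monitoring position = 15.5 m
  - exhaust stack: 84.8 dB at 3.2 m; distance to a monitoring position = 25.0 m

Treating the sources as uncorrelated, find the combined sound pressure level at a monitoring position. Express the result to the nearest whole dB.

First find each source's level at the receiver (point-source: −20·log₁₀(r/r_ref)), then combine on an intensity basis.
milling machine: 84.8 − 20·log₁₀(25.0/4.3) = 84.8 − 15.29 = 69.51 dB.
CNC lathe: 82.5 − 20·log₁₀(15.5/4.1) = 82.5 − 11.55 = 70.95 dB.
exhaust stack: 84.8 − 20·log₁₀(25.0/3.2) = 84.8 − 17.86 = 66.94 dB.
Σ 10^(L/10) = 2.632e+07 → L_total = 10·log₁₀(2.632e+07) = 74.20 dB.

74 dB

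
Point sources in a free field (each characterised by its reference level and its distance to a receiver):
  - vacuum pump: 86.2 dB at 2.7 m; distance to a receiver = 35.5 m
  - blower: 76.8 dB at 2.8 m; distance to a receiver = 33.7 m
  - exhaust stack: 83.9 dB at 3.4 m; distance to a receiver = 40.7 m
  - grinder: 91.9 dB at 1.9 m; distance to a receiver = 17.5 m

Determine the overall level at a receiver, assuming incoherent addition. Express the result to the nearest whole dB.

74 dB

First find each source's level at the receiver (point-source: −20·log₁₀(r/r_ref)), then combine on an intensity basis.
vacuum pump: 86.2 − 20·log₁₀(35.5/2.7) = 86.2 − 22.38 = 63.82 dB.
blower: 76.8 − 20·log₁₀(33.7/2.8) = 76.8 − 21.61 = 55.19 dB.
exhaust stack: 83.9 − 20·log₁₀(40.7/3.4) = 83.9 − 21.56 = 62.34 dB.
grinder: 91.9 − 20·log₁₀(17.5/1.9) = 91.9 − 19.29 = 72.61 dB.
Σ 10^(L/10) = 2.271e+07 → L_total = 10·log₁₀(2.271e+07) = 73.56 dB.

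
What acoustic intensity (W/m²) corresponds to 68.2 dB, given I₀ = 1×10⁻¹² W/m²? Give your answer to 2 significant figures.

6.6e-06 W/m²

L = 10·log₁₀(I/I₀) ⇒ I = I₀·10^(L/10) = 10⁻¹² × 10^6.82.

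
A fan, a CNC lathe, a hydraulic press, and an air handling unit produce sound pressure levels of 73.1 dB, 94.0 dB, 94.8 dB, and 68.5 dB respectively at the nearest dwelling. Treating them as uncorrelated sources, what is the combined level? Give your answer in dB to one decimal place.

97.5 dB

For uncorrelated sources the intensities add, so convert each level to linear form, sum, and take 10·log₁₀ of the total.
Σ 10^(L/10) = 10^(73.1/10) + 10^(94.0/10) + 10^(94.8/10) + 10^(68.5/10) = 5.559e+09.
L_total = 10·log₁₀(5.559e+09) = 97.45 dB.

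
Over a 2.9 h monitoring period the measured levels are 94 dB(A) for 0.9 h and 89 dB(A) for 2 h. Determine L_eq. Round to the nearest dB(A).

91 dB(A)

Weight each interval's intensity by its duration and average over T = 2.9 h:
Σ tᵢ·10^(Lᵢ/10) = 0.9·10^(94/10) + 2·10^(89/10) = 3.849e+09.
L_eq = 10·log₁₀(3.849e+09/2.9) = 91.23 dB(A).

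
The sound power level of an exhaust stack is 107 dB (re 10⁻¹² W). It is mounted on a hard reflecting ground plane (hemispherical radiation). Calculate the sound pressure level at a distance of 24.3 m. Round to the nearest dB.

L_p = L_w − 10·log₁₀(2π·r²) with r = 24.3 m.
2π·r² = 3710 m², 10·log₁₀ of that is 35.694 dB.
L_p = 107 − 35.694 = 71.31 dB.

71 dB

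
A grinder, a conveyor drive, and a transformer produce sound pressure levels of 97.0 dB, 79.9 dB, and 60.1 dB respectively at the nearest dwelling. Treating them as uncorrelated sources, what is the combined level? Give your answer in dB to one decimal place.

97.1 dB

For uncorrelated sources the intensities add, so convert each level to linear form, sum, and take 10·log₁₀ of the total.
Σ 10^(L/10) = 10^(97.0/10) + 10^(79.9/10) + 10^(60.1/10) = 5.111e+09.
L_total = 10·log₁₀(5.111e+09) = 97.08 dB.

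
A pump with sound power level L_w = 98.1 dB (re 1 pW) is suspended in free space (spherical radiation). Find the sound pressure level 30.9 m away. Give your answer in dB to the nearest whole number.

57 dB

The power spreads over a sphere of area 4π·r², so L_p = L_w − 10·log₁₀(4π·r²).
4π·r² = 1.2e+04 m², 10·log₁₀ of that is 40.791 dB.
L_p = 98.1 − 40.791 = 57.31 dB.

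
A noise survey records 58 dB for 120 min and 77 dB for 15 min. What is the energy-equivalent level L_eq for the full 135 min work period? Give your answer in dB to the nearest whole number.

The energy average is taken in the linear domain: L_eq = 10·log₁₀[(Σ tᵢ·10^(Lᵢ/10))/T], T = 135 min.
Σ tᵢ·10^(Lᵢ/10) = 120·10^(58/10) + 15·10^(77/10) = 8.275e+08.
L_eq = 10·log₁₀(8.275e+08/135) = 67.87 dB.

68 dB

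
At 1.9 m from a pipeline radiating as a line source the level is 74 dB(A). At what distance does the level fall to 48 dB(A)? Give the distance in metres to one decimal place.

The 26.0 dB drop corresponds to a distance ratio of 10^(26.0/10) for a line source.
r₂ = 1.9·10^((74−48)/10) = 1.9·10^(26.0/10) = 756.40 m.

756.4 m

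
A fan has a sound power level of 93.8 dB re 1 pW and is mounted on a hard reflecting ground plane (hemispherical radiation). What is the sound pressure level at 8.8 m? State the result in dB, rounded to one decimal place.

L_p = L_w − 10·log₁₀(2π·r²) with r = 8.8 m.
2π·r² = 486.6 m², 10·log₁₀ of that is 26.871 dB.
L_p = 93.8 − 26.871 = 66.93 dB.

66.9 dB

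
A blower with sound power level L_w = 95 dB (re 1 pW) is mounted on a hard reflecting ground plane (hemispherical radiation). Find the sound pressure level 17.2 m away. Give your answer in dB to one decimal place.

The power spreads over a hemisphere of area 2π·r², so L_p = L_w − 10·log₁₀(2π·r²).
2π·r² = 1859 m², 10·log₁₀ of that is 32.692 dB.
L_p = 95 − 32.692 = 62.31 dB.

62.3 dB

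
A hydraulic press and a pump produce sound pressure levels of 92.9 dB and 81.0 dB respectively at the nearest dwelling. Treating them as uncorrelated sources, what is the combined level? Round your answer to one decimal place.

For uncorrelated sources the intensities add, so convert each level to linear form, sum, and take 10·log₁₀ of the total.
Σ 10^(L/10) = 10^(92.9/10) + 10^(81.0/10) = 2.076e+09.
L_total = 10·log₁₀(2.076e+09) = 93.17 dB.

93.2 dB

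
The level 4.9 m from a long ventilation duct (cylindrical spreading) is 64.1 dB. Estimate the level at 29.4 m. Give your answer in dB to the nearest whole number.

56 dB

Cylindrical spreading from a line source gives a 10·log₁₀(r₂/r₁) drop.
L₂ = 64.1 − 10·log₁₀(29.4/4.9) = 64.1 − 7.782 = 56.32 dB.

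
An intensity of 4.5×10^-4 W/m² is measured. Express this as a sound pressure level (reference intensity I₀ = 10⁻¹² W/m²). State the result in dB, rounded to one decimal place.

L = 10·log₁₀(I/I₀) = 10·log₁₀(4.5×10^-4/10⁻¹²) = 10·log₁₀(4.5×10^8).
L = 10·(0.6532 + 8) = 86.53 dB.

86.5 dB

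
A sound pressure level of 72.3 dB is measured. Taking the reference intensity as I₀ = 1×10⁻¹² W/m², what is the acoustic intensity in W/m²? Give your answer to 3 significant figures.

1.70e-05 W/m²

I/I₀ = 10^(72.3/10) = 1.698e+07, so I = 1.698e+07 × 10⁻¹² W/m².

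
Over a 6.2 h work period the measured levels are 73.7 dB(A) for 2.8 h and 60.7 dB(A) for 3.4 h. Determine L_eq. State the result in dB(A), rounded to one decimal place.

Weight each interval's intensity by its duration and average over T = 6.2 h:
Σ tᵢ·10^(Lᵢ/10) = 2.8·10^(73.7/10) + 3.4·10^(60.7/10) = 6.963e+07.
L_eq = 10·log₁₀(6.963e+07/6.2) = 70.50 dB(A).

70.5 dB(A)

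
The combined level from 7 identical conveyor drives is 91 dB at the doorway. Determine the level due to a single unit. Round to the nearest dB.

Dividing the total intensity by 7 lowers the level by 10·log₁₀ 7 = 8.451 dB: L₁ = 91 − 8.451.

83 dB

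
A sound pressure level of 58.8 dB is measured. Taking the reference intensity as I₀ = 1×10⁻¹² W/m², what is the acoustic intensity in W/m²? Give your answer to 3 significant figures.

7.59e-07 W/m²

I/I₀ = 10^(58.8/10) = 7.586e+05, so I = 7.586e+05 × 10⁻¹² W/m².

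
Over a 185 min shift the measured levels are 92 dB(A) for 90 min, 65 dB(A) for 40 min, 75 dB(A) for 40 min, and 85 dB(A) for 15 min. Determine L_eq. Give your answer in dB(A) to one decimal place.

89.1 dB(A)

Weight each interval's intensity by its duration and average over T = 185 min:
Σ tᵢ·10^(Lᵢ/10) = 90·10^(92/10) + 40·10^(65/10) + 40·10^(75/10) + 15·10^(85/10) = 1.488e+11.
L_eq = 10·log₁₀(1.488e+11/185) = 89.05 dB(A).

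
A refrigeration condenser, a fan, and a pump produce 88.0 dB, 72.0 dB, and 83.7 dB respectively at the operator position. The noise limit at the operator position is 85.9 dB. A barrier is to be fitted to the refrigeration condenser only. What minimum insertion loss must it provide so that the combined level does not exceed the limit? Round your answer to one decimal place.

6.6 dB

Everything except the refrigeration condenser sums to 10^(72.0/10) + 10^(83.7/10) = 2.503e+08 in linear terms, 83.98 dB.
The limit corresponds to 10^(85.9/10) = 3.890e+08; subtracting the fixed part leaves 1.388e+08 for the refrigeration condenser, i.e. 81.42 dB.
Required insertion loss = 88.0 − 81.42 = 6.58 dB.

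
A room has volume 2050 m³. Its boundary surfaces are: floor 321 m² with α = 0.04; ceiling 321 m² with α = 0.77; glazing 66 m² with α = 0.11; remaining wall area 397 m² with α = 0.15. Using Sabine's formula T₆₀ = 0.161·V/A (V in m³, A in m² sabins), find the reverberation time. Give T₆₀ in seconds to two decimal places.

1.01 s

Summing Sᵢαᵢ: 321·0.04 + 321·0.77 + 66·0.11 + 397·0.15 = 326.82 m².
T₆₀ = 0.161·V/A = 0.161·2050/326.82 = 1.010 s.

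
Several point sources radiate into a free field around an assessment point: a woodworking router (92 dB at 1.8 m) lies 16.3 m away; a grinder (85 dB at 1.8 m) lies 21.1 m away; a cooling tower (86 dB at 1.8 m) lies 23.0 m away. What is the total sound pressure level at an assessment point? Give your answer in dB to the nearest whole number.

74 dB

Propagate each source to the receiver with L = L_ref − 20·log₁₀(r/r_ref), then add intensities.
woodworking router: 92 − 20·log₁₀(16.3/1.8) = 92 − 19.14 = 72.86 dB.
grinder: 85 − 20·log₁₀(21.1/1.8) = 85 − 21.38 = 63.62 dB.
cooling tower: 86 − 20·log₁₀(23.0/1.8) = 86 − 22.13 = 63.87 dB.
Σ 10^(L/10) = 2.407e+07 → L_total = 10·log₁₀(2.407e+07) = 73.81 dB.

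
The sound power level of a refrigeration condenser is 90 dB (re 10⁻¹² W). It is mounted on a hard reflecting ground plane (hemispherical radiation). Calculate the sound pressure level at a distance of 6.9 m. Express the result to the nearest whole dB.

Free-field hemispherical radiation: L_p = L_w − 10·log₁₀(2π·r²), r = 6.9 m.
2π·r² = 299.1 m², 10·log₁₀ of that is 24.759 dB.
L_p = 90 − 24.759 = 65.24 dB.

65 dB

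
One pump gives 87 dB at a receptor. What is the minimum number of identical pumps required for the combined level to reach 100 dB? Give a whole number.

The shortfall is 100 − 87 = 13.0 dB, and N units add 10·log₁₀ N, so need 10·log₁₀ N ≥ 13.0.
N ≥ 10^(13.0/10) = 19.953, so N = 20.

20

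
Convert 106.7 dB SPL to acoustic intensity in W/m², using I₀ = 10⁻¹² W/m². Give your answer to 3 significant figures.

L = 10·log₁₀(I/I₀) ⇒ I = I₀·10^(L/10) = 10⁻¹² × 10^10.67.

0.0468 W/m²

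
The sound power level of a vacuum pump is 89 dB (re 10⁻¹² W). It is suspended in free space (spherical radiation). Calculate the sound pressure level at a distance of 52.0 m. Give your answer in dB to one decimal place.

43.7 dB

Free-field spherical radiation: L_p = L_w − 10·log₁₀(4π·r²), r = 52.0 m.
4π·r² = 3.398e+04 m², 10·log₁₀ of that is 45.312 dB.
L_p = 89 − 45.312 = 43.69 dB.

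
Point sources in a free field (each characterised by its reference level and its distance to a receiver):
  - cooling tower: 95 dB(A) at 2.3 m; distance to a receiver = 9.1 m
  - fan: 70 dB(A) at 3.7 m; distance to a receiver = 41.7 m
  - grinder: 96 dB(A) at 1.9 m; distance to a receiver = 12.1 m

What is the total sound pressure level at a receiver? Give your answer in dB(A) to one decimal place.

84.8 dB(A)

Apply inverse-square spreading to bring every level to the receiver, then sum 10^(L/10).
cooling tower: 95 − 20·log₁₀(9.1/2.3) = 95 − 11.95 = 83.05 dB(A).
fan: 70 − 20·log₁₀(41.7/3.7) = 70 − 21.04 = 48.96 dB(A).
grinder: 96 − 20·log₁₀(12.1/1.9) = 96 − 16.08 = 79.92 dB(A).
Σ 10^(L/10) = 3.002e+08 → L_total = 10·log₁₀(3.002e+08) = 84.77 dB(A).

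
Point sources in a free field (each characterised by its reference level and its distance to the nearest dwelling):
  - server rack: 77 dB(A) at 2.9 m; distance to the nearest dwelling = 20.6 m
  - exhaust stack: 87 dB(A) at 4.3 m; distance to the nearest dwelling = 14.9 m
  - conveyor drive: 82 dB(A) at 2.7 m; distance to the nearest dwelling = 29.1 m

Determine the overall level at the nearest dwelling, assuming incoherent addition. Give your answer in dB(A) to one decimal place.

76.4 dB(A)

Propagate each source to the receiver with L = L_ref − 20·log₁₀(r/r_ref), then add intensities.
server rack: 77 − 20·log₁₀(20.6/2.9) = 77 − 17.03 = 59.97 dB(A).
exhaust stack: 87 − 20·log₁₀(14.9/4.3) = 87 − 10.79 = 76.21 dB(A).
conveyor drive: 82 − 20·log₁₀(29.1/2.7) = 82 − 20.65 = 61.35 dB(A).
Σ 10^(L/10) = 4.410e+07 → L_total = 10·log₁₀(4.410e+07) = 76.44 dB(A).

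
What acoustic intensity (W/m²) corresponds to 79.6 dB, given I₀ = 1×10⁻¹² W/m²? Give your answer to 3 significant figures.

I = I₀·10^(L/10) = 10⁻¹² × 10^(79.6/10) = 10^(-4.040).

9.12e-05 W/m²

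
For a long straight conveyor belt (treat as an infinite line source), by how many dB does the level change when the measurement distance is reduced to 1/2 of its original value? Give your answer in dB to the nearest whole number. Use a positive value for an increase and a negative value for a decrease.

+3 dB

A line source loses 3 dB per doubling of distance; generally ΔL = −10·log₁₀(r₂/r₁).
ΔL = −10·log₁₀(0.5) = +3.01 dB.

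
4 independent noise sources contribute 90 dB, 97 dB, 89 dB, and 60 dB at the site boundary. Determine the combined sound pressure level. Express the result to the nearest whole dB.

98 dB

Incoherent sources combine by intensity addition: L_total = 10·log₁₀(Σ 10^(L_i/10)).
Σ 10^(L/10) = 10^(90/10) + 10^(97/10) + 10^(89/10) + 10^(60/10) = 6.807e+09.
L_total = 10·log₁₀(6.807e+09) = 98.33 dB.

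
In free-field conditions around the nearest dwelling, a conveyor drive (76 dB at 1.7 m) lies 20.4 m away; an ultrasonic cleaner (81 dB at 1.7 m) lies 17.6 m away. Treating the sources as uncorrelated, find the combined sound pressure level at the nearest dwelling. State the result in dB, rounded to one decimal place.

Propagate each source to the receiver with L = L_ref − 20·log₁₀(r/r_ref), then add intensities.
conveyor drive: 76 − 20·log₁₀(20.4/1.7) = 76 − 21.58 = 54.42 dB.
ultrasonic cleaner: 81 − 20·log₁₀(17.6/1.7) = 81 − 20.30 = 60.70 dB.
Σ 10^(L/10) = 1.451e+06 → L_total = 10·log₁₀(1.451e+06) = 61.62 dB.

61.6 dB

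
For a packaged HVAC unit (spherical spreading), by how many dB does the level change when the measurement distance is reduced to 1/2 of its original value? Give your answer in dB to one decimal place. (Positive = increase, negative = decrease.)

+6.0 dB

With spherical spreading the level changes by −20·log₁₀(r₂/r₁).
ΔL = −20·log₁₀(0.5) = +6.02 dB.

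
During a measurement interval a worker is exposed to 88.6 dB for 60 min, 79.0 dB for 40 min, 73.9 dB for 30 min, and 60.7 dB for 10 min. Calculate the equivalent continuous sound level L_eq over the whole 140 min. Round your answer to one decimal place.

The energy average is taken in the linear domain: L_eq = 10·log₁₀[(Σ tᵢ·10^(Lᵢ/10))/T], T = 140 min.
Σ tᵢ·10^(Lᵢ/10) = 60·10^(88.6/10) + 40·10^(79.0/10) + 30·10^(73.9/10) + 10·10^(60.7/10) = 4.739e+10.
L_eq = 10·log₁₀(4.739e+10/140) = 85.30 dB.

85.3 dB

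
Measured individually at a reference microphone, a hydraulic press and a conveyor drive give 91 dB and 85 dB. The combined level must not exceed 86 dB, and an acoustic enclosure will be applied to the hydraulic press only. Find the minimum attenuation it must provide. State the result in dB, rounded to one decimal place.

Everything except the hydraulic press sums to 10^(85/10) = 3.162e+08 in linear terms, 85.00 dB.
The limit corresponds to 10^(86/10) = 3.981e+08; subtracting the fixed part leaves 8.188e+07 for the hydraulic press, i.e. 79.13 dB.
So the hydraulic press must be reduced from 91 to 79.13 dB: IL = 11.87 dB.

11.9 dB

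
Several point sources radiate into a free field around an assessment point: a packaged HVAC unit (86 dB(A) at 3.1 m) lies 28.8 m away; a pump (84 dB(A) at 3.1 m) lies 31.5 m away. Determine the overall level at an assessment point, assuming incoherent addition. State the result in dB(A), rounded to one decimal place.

First find each source's level at the receiver (point-source: −20·log₁₀(r/r_ref)), then combine on an intensity basis.
packaged HVAC unit: 86 − 20·log₁₀(28.8/3.1) = 86 − 19.36 = 66.64 dB(A).
pump: 84 − 20·log₁₀(31.5/3.1) = 84 − 20.14 = 63.86 dB(A).
Σ 10^(L/10) = 7.045e+06 → L_total = 10·log₁₀(7.045e+06) = 68.48 dB(A).

68.5 dB(A)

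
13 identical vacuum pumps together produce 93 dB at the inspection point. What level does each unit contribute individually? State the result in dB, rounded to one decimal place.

For N identical incoherent sources L_total = L₁ + 10·log₁₀ N, so L₁ = 93 − 10·log₁₀(13) = 93 − 11.139.

81.9 dB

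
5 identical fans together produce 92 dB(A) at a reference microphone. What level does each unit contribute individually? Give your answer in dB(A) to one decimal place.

85.0 dB(A)

Dividing the total intensity by 5 lowers the level by 10·log₁₀ 5 = 6.990 dB: L₁ = 92 − 6.990.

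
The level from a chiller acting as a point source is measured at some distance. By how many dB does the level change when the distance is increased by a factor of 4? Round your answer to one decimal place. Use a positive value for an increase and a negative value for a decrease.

Point-source spreading: ΔL = −20·log₁₀(r₂/r₁).
ΔL = −20·log₁₀(4) = -12.04 dB.

-12.0 dB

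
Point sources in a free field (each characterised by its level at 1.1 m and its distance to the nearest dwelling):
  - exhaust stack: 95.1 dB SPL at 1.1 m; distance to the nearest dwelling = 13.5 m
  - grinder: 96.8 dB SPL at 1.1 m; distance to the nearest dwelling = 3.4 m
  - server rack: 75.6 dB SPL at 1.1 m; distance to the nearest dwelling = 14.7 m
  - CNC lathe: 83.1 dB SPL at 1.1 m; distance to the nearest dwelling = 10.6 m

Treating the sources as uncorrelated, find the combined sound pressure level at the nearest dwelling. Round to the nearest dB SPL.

87 dB SPL

First find each source's level at the receiver (point-source: −20·log₁₀(r/r_ref)), then combine on an intensity basis.
exhaust stack: 95.1 − 20·log₁₀(13.5/1.1) = 95.1 − 21.78 = 73.32 dB SPL.
grinder: 96.8 − 20·log₁₀(3.4/1.1) = 96.8 − 9.80 = 87.00 dB SPL.
server rack: 75.6 − 20·log₁₀(14.7/1.1) = 75.6 − 22.52 = 53.08 dB SPL.
CNC lathe: 83.1 − 20·log₁₀(10.6/1.1) = 83.1 − 19.68 = 63.42 dB SPL.
Σ 10^(L/10) = 5.249e+08 → L_total = 10·log₁₀(5.249e+08) = 87.20 dB SPL.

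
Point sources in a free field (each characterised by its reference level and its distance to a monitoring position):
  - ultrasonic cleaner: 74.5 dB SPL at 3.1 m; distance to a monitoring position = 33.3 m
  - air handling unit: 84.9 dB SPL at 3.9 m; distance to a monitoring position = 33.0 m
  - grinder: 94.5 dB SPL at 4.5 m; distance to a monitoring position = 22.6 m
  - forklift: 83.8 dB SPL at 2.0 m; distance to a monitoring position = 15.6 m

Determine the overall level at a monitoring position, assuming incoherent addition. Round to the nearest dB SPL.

Propagate each source to the receiver with L = L_ref − 20·log₁₀(r/r_ref), then add intensities.
ultrasonic cleaner: 74.5 − 20·log₁₀(33.3/3.1) = 74.5 − 20.62 = 53.88 dB SPL.
air handling unit: 84.9 − 20·log₁₀(33.0/3.9) = 84.9 − 18.55 = 66.35 dB SPL.
grinder: 94.5 − 20·log₁₀(22.6/4.5) = 94.5 − 14.02 = 80.48 dB SPL.
forklift: 83.8 − 20·log₁₀(15.6/2.0) = 83.8 − 17.84 = 65.96 dB SPL.
Σ 10^(L/10) = 1.202e+08 → L_total = 10·log₁₀(1.202e+08) = 80.80 dB SPL.

81 dB SPL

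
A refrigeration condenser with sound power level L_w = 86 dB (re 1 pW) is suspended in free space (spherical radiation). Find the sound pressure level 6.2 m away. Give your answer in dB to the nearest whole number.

The power spreads over a sphere of area 4π·r², so L_p = L_w − 10·log₁₀(4π·r²).
4π·r² = 483.1 m², 10·log₁₀ of that is 26.840 dB.
L_p = 86 − 26.840 = 59.16 dB.

59 dB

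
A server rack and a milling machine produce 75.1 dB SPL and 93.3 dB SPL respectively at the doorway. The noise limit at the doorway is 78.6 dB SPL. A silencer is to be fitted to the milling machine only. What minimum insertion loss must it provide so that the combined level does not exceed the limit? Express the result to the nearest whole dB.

17 dB

Everything except the milling machine sums to 10^(75.1/10) = 3.236e+07 in linear terms, 75.10 dB SPL.
The limit corresponds to 10^(78.6/10) = 7.244e+07; subtracting the fixed part leaves 4.008e+07 for the milling machine, i.e. 76.03 dB SPL.
So the milling machine must be reduced from 93.3 to 76.03 dB SPL: IL = 17.27 dB.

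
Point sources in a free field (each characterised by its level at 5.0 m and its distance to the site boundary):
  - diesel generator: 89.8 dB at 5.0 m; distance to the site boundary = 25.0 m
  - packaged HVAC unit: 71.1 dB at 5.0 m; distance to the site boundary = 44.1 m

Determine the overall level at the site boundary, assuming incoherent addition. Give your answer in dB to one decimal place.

Propagate each source to the receiver with L = L_ref − 20·log₁₀(r/r_ref), then add intensities.
diesel generator: 89.8 − 20·log₁₀(25.0/5.0) = 89.8 − 13.98 = 75.82 dB.
packaged HVAC unit: 71.1 − 20·log₁₀(44.1/5.0) = 71.1 − 18.91 = 52.19 dB.
Σ 10^(L/10) = 3.837e+07 → L_total = 10·log₁₀(3.837e+07) = 75.84 dB.

75.8 dB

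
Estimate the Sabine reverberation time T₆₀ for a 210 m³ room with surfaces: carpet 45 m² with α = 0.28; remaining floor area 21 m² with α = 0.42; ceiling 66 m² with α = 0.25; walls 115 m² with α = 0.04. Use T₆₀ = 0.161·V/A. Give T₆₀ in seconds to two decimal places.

0.80 s

Total absorption A = 45·0.28 + 21·0.42 + 66·0.25 + 115·0.04 = 42.52 m² sabins.
T₆₀ = 0.161 × 210 / 42.52 = 0.795 s.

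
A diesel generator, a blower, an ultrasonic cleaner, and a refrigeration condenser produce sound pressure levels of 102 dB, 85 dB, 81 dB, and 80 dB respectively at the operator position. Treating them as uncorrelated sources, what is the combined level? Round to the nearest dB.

102 dB

For uncorrelated sources the intensities add, so convert each level to linear form, sum, and take 10·log₁₀ of the total.
Σ 10^(L/10) = 10^(102/10) + 10^(85/10) + 10^(81/10) + 10^(80/10) = 1.639e+10.
L_total = 10·log₁₀(1.639e+10) = 102.15 dB.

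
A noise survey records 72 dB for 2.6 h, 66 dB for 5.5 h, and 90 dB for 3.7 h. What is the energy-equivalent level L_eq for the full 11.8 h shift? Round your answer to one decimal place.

85.0 dB

The energy average is taken in the linear domain: L_eq = 10·log₁₀[(Σ tᵢ·10^(Lᵢ/10))/T], T = 11.8 h.
Σ tᵢ·10^(Lᵢ/10) = 2.6·10^(72/10) + 5.5·10^(66/10) + 3.7·10^(90/10) = 3.763e+09.
L_eq = 10·log₁₀(3.763e+09/11.8) = 85.04 dB.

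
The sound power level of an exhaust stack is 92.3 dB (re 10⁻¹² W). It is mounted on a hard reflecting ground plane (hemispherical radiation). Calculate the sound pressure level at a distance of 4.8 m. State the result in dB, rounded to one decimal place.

Free-field hemispherical radiation: L_p = L_w − 10·log₁₀(2π·r²), r = 4.8 m.
2π·r² = 144.8 m², 10·log₁₀ of that is 21.607 dB.
L_p = 92.3 − 21.607 = 70.69 dB.

70.7 dB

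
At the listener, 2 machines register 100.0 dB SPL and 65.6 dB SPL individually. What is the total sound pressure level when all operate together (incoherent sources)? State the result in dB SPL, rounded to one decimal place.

Incoherent sources combine by intensity addition: L_total = 10·log₁₀(Σ 10^(L_i/10)).
Σ 10^(L/10) = 10^(100.0/10) + 10^(65.6/10) = 1.000e+10.
L_total = 10·log₁₀(1.000e+10) = 100.00 dB SPL.

100.0 dB SPL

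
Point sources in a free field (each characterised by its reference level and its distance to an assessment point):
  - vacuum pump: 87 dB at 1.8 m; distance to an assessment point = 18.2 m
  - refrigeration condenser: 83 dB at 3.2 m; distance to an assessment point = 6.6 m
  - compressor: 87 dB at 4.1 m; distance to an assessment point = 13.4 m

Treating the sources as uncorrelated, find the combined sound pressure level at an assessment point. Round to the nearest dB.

Propagate each source to the receiver with L = L_ref − 20·log₁₀(r/r_ref), then add intensities.
vacuum pump: 87 − 20·log₁₀(18.2/1.8) = 87 − 20.10 = 66.90 dB.
refrigeration condenser: 83 − 20·log₁₀(6.6/3.2) = 83 − 6.29 = 76.71 dB.
compressor: 87 − 20·log₁₀(13.4/4.1) = 87 − 10.29 = 76.71 dB.
Σ 10^(L/10) = 9.873e+07 → L_total = 10·log₁₀(9.873e+07) = 79.94 dB.

80 dB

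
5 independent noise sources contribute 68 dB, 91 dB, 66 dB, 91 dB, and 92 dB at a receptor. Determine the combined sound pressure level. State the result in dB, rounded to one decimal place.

For uncorrelated sources the intensities add, so convert each level to linear form, sum, and take 10·log₁₀ of the total.
Σ 10^(L/10) = 10^(68/10) + 10^(91/10) + 10^(66/10) + 10^(91/10) + 10^(92/10) = 4.113e+09.
L_total = 10·log₁₀(4.113e+09) = 96.14 dB.

96.1 dB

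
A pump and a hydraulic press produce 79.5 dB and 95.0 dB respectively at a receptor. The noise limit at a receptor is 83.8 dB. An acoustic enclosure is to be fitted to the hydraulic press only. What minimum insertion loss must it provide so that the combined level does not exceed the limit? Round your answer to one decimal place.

Fixed contribution from the other source: Σ 10^(L/10) = 10^(79.5/10) = 8.913e+07 (79.50 dB).
To meet 83.8 dB overall, the treated hydraulic press may contribute at most 10^(83.8/10) − 8.913e+07 = 1.508e+08, i.e. 81.78 dB.
Required insertion loss = 95.0 − 81.78 = 13.22 dB.

13.2 dB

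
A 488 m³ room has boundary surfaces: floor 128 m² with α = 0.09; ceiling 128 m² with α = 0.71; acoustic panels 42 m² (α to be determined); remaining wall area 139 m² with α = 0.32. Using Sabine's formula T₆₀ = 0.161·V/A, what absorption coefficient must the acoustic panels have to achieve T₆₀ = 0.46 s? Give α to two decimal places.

0.57

From T₆₀ = 0.161·V/A, the target T₆₀ = 0.46 s needs A = 0.161·488/0.46 = 170.80 m².
Absorption from the other surfaces = 128·0.09 + 128·0.71 + 139·0.32 = 146.88 m², so the acoustic panels must supply 23.92 m² over 42 m².
α = 23.92/42 = 0.570.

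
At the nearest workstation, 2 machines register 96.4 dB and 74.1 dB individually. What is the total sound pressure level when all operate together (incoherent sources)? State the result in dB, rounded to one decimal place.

96.4 dB

Incoherent sources combine by intensity addition: L_total = 10·log₁₀(Σ 10^(L_i/10)).
Σ 10^(L/10) = 10^(96.4/10) + 10^(74.1/10) = 4.391e+09.
L_total = 10·log₁₀(4.391e+09) = 96.43 dB.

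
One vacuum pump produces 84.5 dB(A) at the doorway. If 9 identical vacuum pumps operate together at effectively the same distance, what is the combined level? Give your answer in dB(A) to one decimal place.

94.0 dB(A)

N identical incoherent sources raise the level by 10·log₁₀ N.
L_total = 84.5 + 10·log₁₀(9) = 84.5 + 9.542 = 94.04 dB(A).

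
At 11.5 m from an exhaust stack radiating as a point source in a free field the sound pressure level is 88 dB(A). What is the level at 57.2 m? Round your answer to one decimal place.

74.1 dB(A)

For a point source, L₂ = L₁ − 20·log₁₀(r₂/r₁).
L₂ = 88 − 20·log₁₀(57.2/11.5) = 88 − 13.934 = 74.07 dB(A).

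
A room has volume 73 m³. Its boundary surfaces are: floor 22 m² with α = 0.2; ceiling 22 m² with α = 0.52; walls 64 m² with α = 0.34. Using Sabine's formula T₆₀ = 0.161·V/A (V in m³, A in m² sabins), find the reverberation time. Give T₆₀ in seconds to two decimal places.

0.31 s

A = Σ Sᵢαᵢ = 22·0.2 + 22·0.52 + 64·0.34 = 37.60 m².
T₆₀ = 0.161·V/A = 0.161·73/37.60 = 0.313 s.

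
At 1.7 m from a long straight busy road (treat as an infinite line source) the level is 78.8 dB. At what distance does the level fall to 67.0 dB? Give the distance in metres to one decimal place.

25.7 m

Line-source spreading drops the level by 10·log₁₀(r₂/r₁); inverting, r₂/r₁ = 10^(ΔL/10).
r₂ = 1.7·10^((78.8−67.0)/10) = 1.7·10^(11.8/10) = 25.73 m.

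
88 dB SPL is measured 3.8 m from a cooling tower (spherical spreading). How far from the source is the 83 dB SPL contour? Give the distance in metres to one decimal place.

For a point source L₁ − L₂ = 20·log₁₀(r₂/r₁), so r₂ = r₁·10^((L₁−L₂)/20).
r₂ = 3.8·10^((88−83)/20) = 3.8·10^(5.0/20) = 6.76 m.

6.8 m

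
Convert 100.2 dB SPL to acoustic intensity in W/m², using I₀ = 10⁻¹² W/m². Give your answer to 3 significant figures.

L = 10·log₁₀(I/I₀) ⇒ I = I₀·10^(L/10) = 10⁻¹² × 10^10.02.

0.0105 W/m²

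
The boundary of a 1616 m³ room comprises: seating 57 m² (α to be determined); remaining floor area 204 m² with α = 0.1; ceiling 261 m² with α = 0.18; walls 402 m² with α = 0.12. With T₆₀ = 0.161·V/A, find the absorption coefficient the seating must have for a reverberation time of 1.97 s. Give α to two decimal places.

A = 0.161·V/T₆₀ = 0.161·1616/1.97 = 132.07 m² sabins.
Absorption from the other surfaces = 204·0.1 + 261·0.18 + 402·0.12 = 115.62 m², so the seating must supply 16.45 m² over 57 m².
α = 16.45/57 = 0.289.

0.29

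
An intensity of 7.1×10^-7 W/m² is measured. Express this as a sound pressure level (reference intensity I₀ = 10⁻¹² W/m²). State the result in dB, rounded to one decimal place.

I/I₀ = 7.1×10^-7/10⁻¹² = 7.1×10^5, and L = 10·log₁₀(I/I₀).
L = 10·(0.8513 + 5) = 58.51 dB.

58.5 dB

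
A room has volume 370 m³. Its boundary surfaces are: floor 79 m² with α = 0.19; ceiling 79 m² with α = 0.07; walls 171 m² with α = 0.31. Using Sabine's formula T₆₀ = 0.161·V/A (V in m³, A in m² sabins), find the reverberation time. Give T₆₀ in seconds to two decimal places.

Summing Sᵢαᵢ: 79·0.19 + 79·0.07 + 171·0.31 = 73.55 m².
T₆₀ = 0.161·V/A = 0.161·370/73.55 = 0.810 s.

0.81 s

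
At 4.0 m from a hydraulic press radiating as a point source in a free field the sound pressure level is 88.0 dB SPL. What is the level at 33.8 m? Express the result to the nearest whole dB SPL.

Spherical spreading from a point source gives a 20·log₁₀(r₂/r₁) drop.
L₂ = 88.0 − 20·log₁₀(33.8/4.0) = 88.0 − 18.537 = 69.46 dB SPL.

69 dB SPL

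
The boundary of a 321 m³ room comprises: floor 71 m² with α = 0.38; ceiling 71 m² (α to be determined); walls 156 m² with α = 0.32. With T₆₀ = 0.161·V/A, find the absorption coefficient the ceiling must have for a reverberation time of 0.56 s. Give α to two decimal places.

0.22

A = 0.161·V/T₆₀ = 0.161·321/0.56 = 92.29 m² sabins.
Absorption from the other surfaces = 71·0.38 + 156·0.32 = 76.90 m², so the ceiling must supply 15.39 m² over 71 m².
α = 15.39/71 = 0.217.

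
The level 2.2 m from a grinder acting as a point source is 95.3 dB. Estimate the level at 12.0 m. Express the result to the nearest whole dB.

81 dB

Spherical spreading from a point source gives a 20·log₁₀(r₂/r₁) drop.
L₂ = 95.3 − 20·log₁₀(12.0/2.2) = 95.3 − 14.735 = 80.56 dB.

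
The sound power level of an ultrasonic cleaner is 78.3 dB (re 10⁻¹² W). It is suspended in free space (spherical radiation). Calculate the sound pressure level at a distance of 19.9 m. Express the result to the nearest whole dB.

41 dB

Free-field spherical radiation: L_p = L_w − 10·log₁₀(4π·r²), r = 19.9 m.
4π·r² = 4976 m², 10·log₁₀ of that is 36.969 dB.
L_p = 78.3 − 36.969 = 41.33 dB.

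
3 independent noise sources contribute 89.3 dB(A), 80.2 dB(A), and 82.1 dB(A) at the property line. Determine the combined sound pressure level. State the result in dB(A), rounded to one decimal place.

90.5 dB(A)

Incoherent sources combine by intensity addition: L_total = 10·log₁₀(Σ 10^(L_i/10)).
Σ 10^(L/10) = 10^(89.3/10) + 10^(80.2/10) + 10^(82.1/10) = 1.118e+09.
L_total = 10·log₁₀(1.118e+09) = 90.48 dB(A).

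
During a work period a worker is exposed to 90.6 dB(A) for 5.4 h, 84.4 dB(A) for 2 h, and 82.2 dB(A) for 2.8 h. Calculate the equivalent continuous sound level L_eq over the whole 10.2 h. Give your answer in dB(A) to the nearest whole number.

The energy average is taken in the linear domain: L_eq = 10·log₁₀[(Σ tᵢ·10^(Lᵢ/10))/T], T = 10.2 h.
Σ tᵢ·10^(Lᵢ/10) = 5.4·10^(90.6/10) + 2·10^(84.4/10) + 2.8·10^(82.2/10) = 7.216e+09.
L_eq = 10·log₁₀(7.216e+09/10.2) = 88.50 dB(A).

88 dB(A)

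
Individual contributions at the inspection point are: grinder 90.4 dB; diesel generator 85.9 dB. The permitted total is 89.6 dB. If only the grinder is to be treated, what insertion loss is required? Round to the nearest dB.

3 dB

Everything except the grinder sums to 10^(85.9/10) = 3.890e+08 in linear terms, 85.90 dB.
The limit corresponds to 10^(89.6/10) = 9.120e+08; subtracting the fixed part leaves 5.230e+08 for the grinder, i.e. 87.18 dB.
Required insertion loss = 90.4 − 87.18 = 3.22 dB.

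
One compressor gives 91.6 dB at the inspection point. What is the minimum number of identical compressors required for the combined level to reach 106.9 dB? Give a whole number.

34

N identical sources give L₁ + 10·log₁₀ N, so require 10·log₁₀ N ≥ 106.9 − 91.6 = 15.3 dB.
N ≥ 10^(15.3/10) = 33.884, so N = 34.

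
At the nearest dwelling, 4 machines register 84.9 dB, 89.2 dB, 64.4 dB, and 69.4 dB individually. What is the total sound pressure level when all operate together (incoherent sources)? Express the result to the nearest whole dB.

91 dB

For uncorrelated sources the intensities add, so convert each level to linear form, sum, and take 10·log₁₀ of the total.
Σ 10^(L/10) = 10^(84.9/10) + 10^(89.2/10) + 10^(64.4/10) + 10^(69.4/10) = 1.152e+09.
L_total = 10·log₁₀(1.152e+09) = 90.62 dB.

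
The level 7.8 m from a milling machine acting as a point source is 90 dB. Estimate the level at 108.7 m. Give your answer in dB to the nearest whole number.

67 dB

Spherical spreading from a point source gives a 20·log₁₀(r₂/r₁) drop.
L₂ = 90 − 20·log₁₀(108.7/7.8) = 90 − 22.883 = 67.12 dB.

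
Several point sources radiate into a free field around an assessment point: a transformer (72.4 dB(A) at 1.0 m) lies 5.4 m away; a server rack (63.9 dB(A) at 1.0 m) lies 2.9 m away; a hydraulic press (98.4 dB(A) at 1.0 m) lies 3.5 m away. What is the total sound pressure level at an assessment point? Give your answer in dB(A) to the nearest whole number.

88 dB(A)

Apply inverse-square spreading to bring every level to the receiver, then sum 10^(L/10).
transformer: 72.4 − 20·log₁₀(5.4/1.0) = 72.4 − 14.65 = 57.75 dB(A).
server rack: 63.9 − 20·log₁₀(2.9/1.0) = 63.9 − 9.25 = 54.65 dB(A).
hydraulic press: 98.4 − 20·log₁₀(3.5/1.0) = 98.4 − 10.88 = 87.52 dB(A).
Σ 10^(L/10) = 5.656e+08 → L_total = 10·log₁₀(5.656e+08) = 87.53 dB(A).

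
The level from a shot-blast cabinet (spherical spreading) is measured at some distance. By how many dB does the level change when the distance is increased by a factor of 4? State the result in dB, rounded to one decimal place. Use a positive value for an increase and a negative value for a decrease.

-12.0 dB

A point source loses 6 dB per doubling of distance; generally ΔL = −20·log₁₀(r₂/r₁).
ΔL = −20·log₁₀(4) = -12.04 dB.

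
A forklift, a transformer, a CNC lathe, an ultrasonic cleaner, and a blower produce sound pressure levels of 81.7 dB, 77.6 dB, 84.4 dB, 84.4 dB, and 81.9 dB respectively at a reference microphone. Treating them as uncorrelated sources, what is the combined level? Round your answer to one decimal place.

For uncorrelated sources the intensities add, so convert each level to linear form, sum, and take 10·log₁₀ of the total.
Σ 10^(L/10) = 10^(81.7/10) + 10^(77.6/10) + 10^(84.4/10) + 10^(84.4/10) + 10^(81.9/10) = 9.112e+08.
L_total = 10·log₁₀(9.112e+08) = 89.60 dB.

89.6 dB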